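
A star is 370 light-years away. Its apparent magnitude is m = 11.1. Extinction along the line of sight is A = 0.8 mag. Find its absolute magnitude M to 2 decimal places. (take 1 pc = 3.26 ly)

M ≈ 5.03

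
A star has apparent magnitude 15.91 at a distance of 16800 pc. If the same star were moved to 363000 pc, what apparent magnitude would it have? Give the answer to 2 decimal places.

m ≈ 22.58

Flux ∝ 1/d², so Δm = 5 log₁₀(d₂/d₁) = 5 log₁₀(363000/16800) = 6.673
m₂ = m₁ + Δm = 15.91 + (6.673) = 22.583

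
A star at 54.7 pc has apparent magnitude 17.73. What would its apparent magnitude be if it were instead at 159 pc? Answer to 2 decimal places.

Flux ∝ 1/d², so Δm = 5 log₁₀(d₂/d₁) = 5 log₁₀(159/54.7) = 2.317
m₂ = m₁ + Δm = 17.73 + (2.317) = 20.047

m ≈ 20.05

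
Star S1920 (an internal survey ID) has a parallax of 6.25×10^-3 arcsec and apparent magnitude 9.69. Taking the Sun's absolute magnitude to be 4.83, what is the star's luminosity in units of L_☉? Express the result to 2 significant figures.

L/L_☉ ≈ 2.9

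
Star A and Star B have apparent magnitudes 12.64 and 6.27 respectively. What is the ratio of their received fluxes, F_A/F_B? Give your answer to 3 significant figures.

Δm = 12.64 − (6.27) = 6.37
Flux ratio = 10^(−0.4 Δm) = 10^(−0.4 × 6.37) = 10^-2.548 = 2.831×10^-3

F_A/F_B ≈ 2.83×10^-3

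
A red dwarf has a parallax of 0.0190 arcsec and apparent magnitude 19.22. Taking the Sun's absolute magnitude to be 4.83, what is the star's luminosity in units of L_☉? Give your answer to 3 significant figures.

L/L_☉ ≈ 4.86×10^-5

d = 1/p = 1/0.0190″ = 52.63 pc
M = m − 5 log₁₀ d + 5 = 19.22 − 5·1.7212 + 5 = 15.614
M − M_☉ = 15.614 − 4.83 = 10.784
L/L_☉ = 10^(−0.4 × 10.784) = 4.858×10^-5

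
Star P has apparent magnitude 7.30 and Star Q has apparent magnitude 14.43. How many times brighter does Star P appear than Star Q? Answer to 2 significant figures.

710

Δm = 7.30 − (14.43) = -7.13
Flux ratio = 10^(−0.4 Δm) = 10^(−0.4 × -7.13) = 10^2.852 = 711.2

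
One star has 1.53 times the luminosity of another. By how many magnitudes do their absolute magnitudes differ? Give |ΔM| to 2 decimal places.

|ΔM| ≈ 0.46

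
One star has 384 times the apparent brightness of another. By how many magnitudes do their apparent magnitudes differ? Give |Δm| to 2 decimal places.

|Δm| ≈ 6.46

Pogson: Δm = −2.5 log₁₀(ratio) = −2.5 log₁₀(384) = −2.5 × 2.5843 = -6.461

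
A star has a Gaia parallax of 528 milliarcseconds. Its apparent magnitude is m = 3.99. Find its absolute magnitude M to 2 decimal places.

p = 528 mas = 0.528″ → d = 1/p = 1.894 pc
5 log₁₀(d/10 pc) = 5 log₁₀(1.894) − 5 = -3.613
M = m − 5 log₁₀(d/10) = 3.99 + 3.613 = 7.603

M ≈ 7.60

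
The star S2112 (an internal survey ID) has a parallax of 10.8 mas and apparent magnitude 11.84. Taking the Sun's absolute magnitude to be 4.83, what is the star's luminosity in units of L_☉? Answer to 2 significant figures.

d = 1/p = 1000/10.8 mas = 92.59 pc
M = m − 5 log₁₀ d + 5 = 11.84 − 5·1.9666 + 5 = 7.007
M − M_☉ = 7.007 − 4.83 = 2.177
L/L_☉ = 10^(−0.4 × 2.177) = 0.1346

L/L_☉ ≈ 0.13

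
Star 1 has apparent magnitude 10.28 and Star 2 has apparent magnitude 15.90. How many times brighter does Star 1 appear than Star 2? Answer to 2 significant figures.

Δm = 10.28 − (15.90) = -5.62
Flux ratio = 10^(−0.4 Δm) = 10^(−0.4 × -5.62) = 10^2.248 = 177.0

180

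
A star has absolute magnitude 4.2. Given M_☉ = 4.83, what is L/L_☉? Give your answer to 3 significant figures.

M − M_☉ = 4.2 − 4.83 = -0.630
L/L_☉ = 10^(−0.4 (M − M_☉)) = 10^0.252 = 1.786

L/L_☉ ≈ 1.79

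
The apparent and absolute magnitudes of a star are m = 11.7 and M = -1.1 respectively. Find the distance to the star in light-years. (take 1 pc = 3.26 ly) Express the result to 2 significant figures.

d ≈ 12000 ly

Distance modulus: m − M = 11.7 − (-1.1) = 12.800
m − M = 5 log₁₀ d − 5
log₁₀ d = (m − M)/5 + 1 = 3.5600
d = 10^3.5600 = 3631 pc
= 11840 ly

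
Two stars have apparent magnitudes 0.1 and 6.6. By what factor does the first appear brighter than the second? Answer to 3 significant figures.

398

Magnitude difference = -6.5
Flux ratio = 10^(−0.4 Δm) = 10^(−0.4 × -6.5) = 10^2.600 = 398.1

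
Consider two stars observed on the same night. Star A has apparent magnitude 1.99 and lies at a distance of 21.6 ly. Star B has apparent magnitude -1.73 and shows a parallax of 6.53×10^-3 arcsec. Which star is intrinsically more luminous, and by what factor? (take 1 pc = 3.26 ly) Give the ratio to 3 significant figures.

Star A: d = 21.6 ly / 3.26 = 6.626 pc
Star A: M = m − 5 log₁₀ d + 5 = 1.99 − 5·0.8212 + 5 = 2.884
Star B: d = 1/p = 1/6.53×10^-3″ = 153.1 pc
Star B: M = m − 5 log₁₀ d + 5 = -1.73 − 5·2.1851 + 5 = -7.655
ΔM = M_A − M_B = 2.884 − (-7.655) = 10.539; smaller M is more luminous → Star B.
L ratio = 10^(0.4 |ΔM|) = 10^4.216 = 16430

Star B is more luminous, by a factor of 16400.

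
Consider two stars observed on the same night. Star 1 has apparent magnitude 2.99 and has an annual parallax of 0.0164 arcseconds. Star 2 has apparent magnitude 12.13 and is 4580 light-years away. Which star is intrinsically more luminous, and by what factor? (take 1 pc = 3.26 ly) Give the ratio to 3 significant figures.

Star 1: d = 1/p = 1/0.0164″ = 60.98 pc
Star 1: M = m − 5 log₁₀ d + 5 = 2.99 − 5·1.7852 + 5 = -0.936
Star 2: d = 4580 ly / 3.26 = 1405 pc
Star 2: M = m − 5 log₁₀ d + 5 = 12.13 − 5·3.1476 + 5 = 1.392
ΔM = M_1 − M_2 = -0.936 − (1.392) = -2.328; smaller M is more luminous → Star 1.
L ratio = 10^(0.4 |ΔM|) = 10^0.931 = 8.531

Star 1 is more luminous, by a factor of 8.53.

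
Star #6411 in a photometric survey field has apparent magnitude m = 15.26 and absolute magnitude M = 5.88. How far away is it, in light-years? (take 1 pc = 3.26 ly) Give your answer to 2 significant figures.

Distance modulus: m − M = 15.26 − (5.88) = 9.380
m − M = 5 log₁₀ d − 5
log₁₀ d = (m − M)/5 + 1 = 2.8760
d = 10^2.8760 = 751.6 pc
= 2450 ly

d ≈ 2500 ly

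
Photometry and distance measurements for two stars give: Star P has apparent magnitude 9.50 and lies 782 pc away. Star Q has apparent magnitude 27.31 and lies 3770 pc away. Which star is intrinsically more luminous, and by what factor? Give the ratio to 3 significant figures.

Star P is more luminous, by a factor of 572000.

Star P: M = m − 5 log₁₀ d + 5 = 9.50 − 5·2.8932 + 5 = 0.034
Star Q: M = m − 5 log₁₀ d + 5 = 27.31 − 5·3.5763 + 5 = 14.428
ΔM = M_P − M_Q = 0.034 − (14.428) = -14.394; smaller M is more luminous → Star P.
L ratio = 10^(0.4 |ΔM|) = 10^5.758 = 572400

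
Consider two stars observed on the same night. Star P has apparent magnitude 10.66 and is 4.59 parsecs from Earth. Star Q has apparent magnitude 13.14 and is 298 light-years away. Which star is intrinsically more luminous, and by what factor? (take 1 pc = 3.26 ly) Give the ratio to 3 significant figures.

Star Q is more luminous, by a factor of 40.4.

Star P: M = m − 5 log₁₀ d + 5 = 10.66 − 5·0.6618 + 5 = 12.351
Star Q: d = 298 ly / 3.26 = 91.41 pc
Star Q: M = m − 5 log₁₀ d + 5 = 13.14 − 5·1.9610 + 5 = 8.335
ΔM = M_P − M_Q = 12.351 − (8.335) = 4.016; smaller M is more luminous → Star Q.
L ratio = 10^(0.4 |ΔM|) = 10^1.606 = 40.40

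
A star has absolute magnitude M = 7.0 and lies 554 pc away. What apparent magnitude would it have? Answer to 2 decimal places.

m ≈ 15.72

m = M + 5 log₁₀ d − 5 = 7.0 + 5·2.7435 − 5 = 15.718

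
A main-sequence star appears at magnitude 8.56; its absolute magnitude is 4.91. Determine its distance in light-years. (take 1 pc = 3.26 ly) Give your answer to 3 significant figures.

μ = m − M = 3.650
m − M = 5 log₁₀ d − 5
log₁₀ d = (m − M)/5 + 1 = 1.7300
d = 10^1.7300 = 53.70 pc
= 175.1 ly

d ≈ 175 ly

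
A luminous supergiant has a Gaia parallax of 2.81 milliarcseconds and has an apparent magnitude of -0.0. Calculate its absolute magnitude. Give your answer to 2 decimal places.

M ≈ -7.76

p = 2.81 mas = 2.81×10^-3″ → d = 1/p = 355.9 pc
5 log₁₀(d/10 pc) = 5 log₁₀(355.9) − 5 = 7.756
M = m − 5 log₁₀(d/10) = -0.0 − 7.756 = -7.756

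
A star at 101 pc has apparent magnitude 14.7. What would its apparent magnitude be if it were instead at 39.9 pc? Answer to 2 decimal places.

m ≈ 12.68

Flux ∝ 1/d², so Δm = 5 log₁₀(d₂/d₁) = 5 log₁₀(39.9/101) = -2.017
m₂ = m₁ + Δm = 14.7 + (-2.017) = 12.683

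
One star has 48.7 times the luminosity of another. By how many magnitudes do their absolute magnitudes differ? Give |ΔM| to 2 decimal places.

Pogson: ΔM = −2.5 log₁₀(ratio) = −2.5 log₁₀(48.7) = −2.5 × 1.6875 = -4.219

|ΔM| ≈ 4.22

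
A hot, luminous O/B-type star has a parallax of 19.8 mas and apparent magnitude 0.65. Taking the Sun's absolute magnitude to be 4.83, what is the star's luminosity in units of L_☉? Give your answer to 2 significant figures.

L/L_☉ ≈ 1200

d = 1/p = 1000/19.8 mas = 50.51 pc
M = m − 5 log₁₀ d + 5 = 0.65 − 5·1.7033 + 5 = -2.867
M − M_☉ = -2.867 − 4.83 = -7.697
L/L_☉ = 10^(−0.4 × -7.697) = 1199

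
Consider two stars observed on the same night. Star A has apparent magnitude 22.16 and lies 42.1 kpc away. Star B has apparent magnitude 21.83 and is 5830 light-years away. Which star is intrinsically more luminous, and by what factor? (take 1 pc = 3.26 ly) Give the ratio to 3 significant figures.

Star A: d = 42.1 kpc = 42100 pc
Star A: M = m − 5 log₁₀ d + 5 = 22.16 − 5·4.6243 + 5 = 4.039
Star B: d = 5830 ly / 3.26 = 1788 pc
Star B: M = m − 5 log₁₀ d + 5 = 21.83 − 5·3.2525 + 5 = 10.568
ΔM = M_A − M_B = 4.039 − (10.568) = -6.529; smaller M is more luminous → Star A.
L ratio = 10^(0.4 |ΔM|) = 10^2.612 = 408.9

Star A is more luminous, by a factor of 409.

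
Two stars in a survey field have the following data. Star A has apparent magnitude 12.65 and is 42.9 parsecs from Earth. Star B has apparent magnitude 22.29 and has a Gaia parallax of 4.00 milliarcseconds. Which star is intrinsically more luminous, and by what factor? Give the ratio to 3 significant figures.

Star A: M = m − 5 log₁₀ d + 5 = 12.65 − 5·1.6325 + 5 = 9.488
Star B: p = 4.00 mas = 4.00×10^-3″ → d = 1/p = 250.0 pc
Star B: M = m − 5 log₁₀ d + 5 = 22.29 − 5·2.3979 + 5 = 15.300
ΔM = M_A − M_B = 9.488 − (15.300) = -5.813; smaller M is more luminous → Star A.
L ratio = 10^(0.4 |ΔM|) = 10^2.325 = 211.4

Star A is more luminous, by a factor of 211.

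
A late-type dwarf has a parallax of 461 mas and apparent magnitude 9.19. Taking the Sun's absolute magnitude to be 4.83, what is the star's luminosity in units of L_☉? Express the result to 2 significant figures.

L/L_☉ ≈ 8.5×10^-4

d = 1/p = 1000/461 mas = 2.169 pc
M = m − 5 log₁₀ d + 5 = 9.19 − 5·0.3363 + 5 = 12.509
M − M_☉ = 12.509 − 4.83 = 7.679
L/L_☉ = 10^(−0.4 × 7.679) = 8.484×10^-4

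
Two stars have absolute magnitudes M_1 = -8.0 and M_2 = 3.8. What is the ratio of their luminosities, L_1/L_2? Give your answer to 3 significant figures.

L_1/L_2 ≈ 52500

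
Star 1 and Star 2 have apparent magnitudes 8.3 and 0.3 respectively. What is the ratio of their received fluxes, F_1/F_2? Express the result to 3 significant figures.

F_1/F_2 ≈ 6.31×10^-4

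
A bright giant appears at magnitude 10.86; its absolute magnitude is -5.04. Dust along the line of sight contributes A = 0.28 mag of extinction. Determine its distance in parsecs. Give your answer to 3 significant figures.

d ≈ 13300 pc

m − M = 5 log₁₀(d/10 pc) + A  ⇒  10.86 − (-5.04) − 0.28 = 5 log₁₀(d/10)
15.620 = 5 log₁₀(d/10)
log₁₀ d = (m − M − A)/5 + 1 = 4.1240
d = 10^4.1240 = 13300 pc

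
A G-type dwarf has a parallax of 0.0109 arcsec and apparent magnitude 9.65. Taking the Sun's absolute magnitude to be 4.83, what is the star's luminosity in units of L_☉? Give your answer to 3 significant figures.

L/L_☉ ≈ 0.993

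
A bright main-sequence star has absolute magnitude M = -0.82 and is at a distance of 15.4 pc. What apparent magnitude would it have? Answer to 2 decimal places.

m = M + 5 log₁₀ d − 5 = -0.82 + 5·1.1875 − 5 = 0.118

m ≈ 0.12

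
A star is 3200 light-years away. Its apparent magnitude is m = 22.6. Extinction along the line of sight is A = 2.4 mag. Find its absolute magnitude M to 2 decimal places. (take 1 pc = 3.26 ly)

d = 3200 ly / 3.26 = 981.6 pc
5 log₁₀(d/10 pc) = 5 log₁₀(981.6) − 5 = 9.960
M = m − 5 log₁₀(d/10) − A = 22.6 − 9.960 − 2.4 = 10.240

M ≈ 10.24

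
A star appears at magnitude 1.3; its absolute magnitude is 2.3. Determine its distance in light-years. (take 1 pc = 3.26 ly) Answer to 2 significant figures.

Distance modulus: m − M = 1.3 − (2.3) = -1.000
m − M = 5 log₁₀ d − 5
log₁₀ d = (m − M)/5 + 1 = 0.8000
d = 10^0.8000 = 6.310 pc
= 20.57 ly

d ≈ 21 ly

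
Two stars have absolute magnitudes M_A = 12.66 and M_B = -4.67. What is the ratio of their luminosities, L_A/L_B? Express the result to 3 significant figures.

ΔM = M_A − M_B = 17.33
L_A/L_B = 10^(−0.4 ΔM) = 10^-6.932 = 1.169×10^-7

L_A/L_B ≈ 1.17×10^-7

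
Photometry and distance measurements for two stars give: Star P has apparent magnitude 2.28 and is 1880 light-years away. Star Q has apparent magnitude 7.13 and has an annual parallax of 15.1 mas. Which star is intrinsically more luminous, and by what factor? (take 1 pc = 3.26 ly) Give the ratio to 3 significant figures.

Star P is more luminous, by a factor of 6600.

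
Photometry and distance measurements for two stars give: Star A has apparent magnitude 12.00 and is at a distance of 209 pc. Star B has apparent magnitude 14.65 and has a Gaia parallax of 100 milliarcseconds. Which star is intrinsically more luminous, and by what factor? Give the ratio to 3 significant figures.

Star A is more luminous, by a factor of 5020.

Star A: M = m − 5 log₁₀ d + 5 = 12.00 − 5·2.3201 + 5 = 5.399
Star B: p = 100 mas = 0.100″ → d = 1/p = 10.00 pc
Star B: M = m − 5 log₁₀ d + 5 = 14.65 − 5·1.0000 + 5 = 14.650
ΔM = M_A − M_B = 5.399 − (14.650) = -9.251; smaller M is more luminous → Star A.
L ratio = 10^(0.4 |ΔM|) = 10^3.700 = 5015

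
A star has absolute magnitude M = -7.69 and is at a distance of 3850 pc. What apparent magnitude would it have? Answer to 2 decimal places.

m ≈ 5.24

m = M + 5 log₁₀ d − 5 = -7.69 + 5·3.5855 − 5 = 5.237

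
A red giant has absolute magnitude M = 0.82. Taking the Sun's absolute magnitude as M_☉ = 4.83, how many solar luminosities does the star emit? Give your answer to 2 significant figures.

L/L_☉ ≈ 40

M − M_☉ = 0.82 − 4.83 = -4.010
L/L_☉ = 10^(−0.4 (M − M_☉)) = 10^1.604 = 40.18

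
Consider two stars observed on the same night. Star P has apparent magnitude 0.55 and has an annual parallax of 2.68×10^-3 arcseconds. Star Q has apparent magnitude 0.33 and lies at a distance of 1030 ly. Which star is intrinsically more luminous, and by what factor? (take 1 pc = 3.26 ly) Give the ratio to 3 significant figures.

Star P is more luminous, by a factor of 1.14.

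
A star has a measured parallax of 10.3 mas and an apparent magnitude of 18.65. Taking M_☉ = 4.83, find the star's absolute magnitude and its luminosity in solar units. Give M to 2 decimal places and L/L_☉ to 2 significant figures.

M ≈ 13.71; L/L_☉ ≈ 2.8×10^-4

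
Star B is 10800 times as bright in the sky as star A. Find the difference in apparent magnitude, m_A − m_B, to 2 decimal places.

m_A − m_B ≈ 10.08

Pogson: Δm = −2.5 log₁₀(ratio) = −2.5 log₁₀(10800) = −2.5 × 4.0334 = -10.084
Star B is brighter so has the smaller magnitude: m_A − m_B is positive.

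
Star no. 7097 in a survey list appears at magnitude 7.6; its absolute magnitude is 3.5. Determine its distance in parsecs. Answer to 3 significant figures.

Distance modulus: m − M = 7.6 − (3.5) = 4.100
m − M = 5 log₁₀ d − 5
log₁₀ d = (m − M)/5 + 1 = 1.8200
d = 10^1.8200 = 66.07 pc

d ≈ 66.1 pc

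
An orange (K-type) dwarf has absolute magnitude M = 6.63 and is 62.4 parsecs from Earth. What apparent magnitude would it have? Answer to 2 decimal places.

m = M + 5 log₁₀ d − 5 = 6.63 + 5·1.7952 − 5 = 10.606

m ≈ 10.61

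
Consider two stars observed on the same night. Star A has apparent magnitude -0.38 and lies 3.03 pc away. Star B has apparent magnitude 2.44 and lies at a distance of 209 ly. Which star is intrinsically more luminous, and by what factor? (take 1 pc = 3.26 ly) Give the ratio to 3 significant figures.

Star A: M = m − 5 log₁₀ d + 5 = -0.38 − 5·0.4814 + 5 = 2.213
Star B: d = 209 ly / 3.26 = 64.11 pc
Star B: M = m − 5 log₁₀ d + 5 = 2.44 − 5·1.8069 + 5 = -1.595
ΔM = M_A − M_B = 2.213 − (-1.595) = 3.807; smaller M is more luminous → Star B.
L ratio = 10^(0.4 |ΔM|) = 10^1.523 = 33.34

Star B is more luminous, by a factor of 33.3.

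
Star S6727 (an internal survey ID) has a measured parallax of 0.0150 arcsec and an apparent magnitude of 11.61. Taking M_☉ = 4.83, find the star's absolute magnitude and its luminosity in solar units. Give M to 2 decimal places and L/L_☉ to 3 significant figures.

M ≈ 7.49; L/L_☉ ≈ 0.0863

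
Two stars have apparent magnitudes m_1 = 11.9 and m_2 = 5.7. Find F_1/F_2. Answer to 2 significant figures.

F_1/F_2 ≈ 3.3×10^-3

Δm = 11.9 − (5.7) = 6.2
Flux ratio = 10^(−0.4 Δm) = 10^(−0.4 × 6.2) = 10^-2.480 = 3.311×10^-3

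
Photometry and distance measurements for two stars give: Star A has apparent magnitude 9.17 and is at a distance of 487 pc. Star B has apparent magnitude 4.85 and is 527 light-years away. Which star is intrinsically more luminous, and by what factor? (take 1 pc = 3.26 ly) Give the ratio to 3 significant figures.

Star B is more luminous, by a factor of 5.89.

Star A: M = m − 5 log₁₀ d + 5 = 9.17 − 5·2.6875 + 5 = 0.732
Star B: d = 527 ly / 3.26 = 161.7 pc
Star B: M = m − 5 log₁₀ d + 5 = 4.85 − 5·2.2086 + 5 = -1.193
ΔM = M_A − M_B = 0.732 − (-1.193) = 1.925; smaller M is more luminous → Star B.
L ratio = 10^(0.4 |ΔM|) = 10^0.770 = 5.890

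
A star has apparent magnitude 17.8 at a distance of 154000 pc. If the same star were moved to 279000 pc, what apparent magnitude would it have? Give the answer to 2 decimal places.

Flux ∝ 1/d², so Δm = 5 log₁₀(d₂/d₁) = 5 log₁₀(279000/154000) = 1.290
m₂ = m₁ + Δm = 17.8 + (1.290) = 19.090

m ≈ 19.09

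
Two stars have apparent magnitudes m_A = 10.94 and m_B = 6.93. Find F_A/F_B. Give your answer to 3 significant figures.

Magnitude difference = 4.01
Flux ratio = 10^(−0.4 Δm) = 10^(−0.4 × 4.01) = 10^-1.604 = 0.02489

F_A/F_B ≈ 0.0249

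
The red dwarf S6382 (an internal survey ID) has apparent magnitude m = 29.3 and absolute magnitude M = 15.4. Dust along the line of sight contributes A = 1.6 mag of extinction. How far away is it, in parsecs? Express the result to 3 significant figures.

d ≈ 2880 pc

m − M = 5 log₁₀(d/10 pc) + A  ⇒  29.3 − (15.4) − 1.6 = 5 log₁₀(d/10)
12.300 = 5 log₁₀(d/10)
log₁₀ d = (m − M − A)/5 + 1 = 3.4600
d = 10^3.4600 = 2884 pc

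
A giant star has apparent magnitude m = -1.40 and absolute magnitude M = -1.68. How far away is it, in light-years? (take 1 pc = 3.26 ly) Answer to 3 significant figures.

d ≈ 37.1 ly

μ = m − M = 0.280
m − M = 5 log₁₀ d − 5
log₁₀ d = (m − M)/5 + 1 = 1.0560
d = 10^1.0560 = 11.38 pc
= 37.09 ly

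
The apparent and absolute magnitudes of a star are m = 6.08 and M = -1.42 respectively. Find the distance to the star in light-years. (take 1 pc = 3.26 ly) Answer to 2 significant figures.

d ≈ 1000 ly

Distance modulus: m − M = 6.08 − (-1.42) = 7.500
m − M = 5 log₁₀ d − 5
log₁₀ d = (m − M)/5 + 1 = 2.5000
d = 10^2.5000 = 316.2 pc
= 1031 ly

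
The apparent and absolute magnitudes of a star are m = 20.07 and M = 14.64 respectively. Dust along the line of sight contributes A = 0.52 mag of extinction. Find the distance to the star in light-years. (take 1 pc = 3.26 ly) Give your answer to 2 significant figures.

d ≈ 310 ly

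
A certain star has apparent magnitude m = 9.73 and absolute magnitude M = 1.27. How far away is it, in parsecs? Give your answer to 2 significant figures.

μ = m − M = 8.460
m − M = 5 log₁₀ d − 5
log₁₀ d = (m − M)/5 + 1 = 2.6920
d = 10^2.6920 = 492.0 pc

d ≈ 490 pc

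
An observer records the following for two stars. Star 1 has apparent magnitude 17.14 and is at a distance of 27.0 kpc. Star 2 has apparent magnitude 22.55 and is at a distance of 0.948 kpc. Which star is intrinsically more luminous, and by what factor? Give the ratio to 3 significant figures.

Star 1 is more luminous, by a factor of 118000.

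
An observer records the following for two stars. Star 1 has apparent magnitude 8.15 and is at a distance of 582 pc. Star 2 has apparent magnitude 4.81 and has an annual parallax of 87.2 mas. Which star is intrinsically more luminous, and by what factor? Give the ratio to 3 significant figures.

Star 1: M = m − 5 log₁₀ d + 5 = 8.15 − 5·2.7649 + 5 = -0.675
Star 2: p = 87.2 mas = 0.0872″ → d = 1/p = 11.47 pc
Star 2: M = m − 5 log₁₀ d + 5 = 4.81 − 5·1.0595 + 5 = 4.513
ΔM = M_1 − M_2 = -0.675 − (4.513) = -5.187; smaller M is more luminous → Star 1.
L ratio = 10^(0.4 |ΔM|) = 10^2.075 = 118.8

Star 1 is more luminous, by a factor of 119.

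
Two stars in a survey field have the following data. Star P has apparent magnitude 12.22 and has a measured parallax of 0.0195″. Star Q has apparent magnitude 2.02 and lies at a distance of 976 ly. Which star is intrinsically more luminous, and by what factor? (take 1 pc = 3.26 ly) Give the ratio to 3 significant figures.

Star P: d = 1/p = 1/0.0195″ = 51.28 pc
Star P: M = m − 5 log₁₀ d + 5 = 12.22 − 5·1.7100 + 5 = 8.670
Star Q: d = 976 ly / 3.26 = 299.4 pc
Star Q: M = m − 5 log₁₀ d + 5 = 2.02 − 5·2.4762 + 5 = -5.361
ΔM = M_P − M_Q = 8.670 − (-5.361) = 14.031; smaller M is more luminous → Star Q.
L ratio = 10^(0.4 |ΔM|) = 10^5.613 = 409800

Star Q is more luminous, by a factor of 410000.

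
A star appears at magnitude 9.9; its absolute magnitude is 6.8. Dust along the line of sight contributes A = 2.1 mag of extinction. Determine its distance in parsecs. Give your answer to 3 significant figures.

d ≈ 15.8 pc

m − M = 5 log₁₀(d/10 pc) + A  ⇒  9.9 − (6.8) − 2.1 = 5 log₁₀(d/10)
1.000 = 5 log₁₀(d/10)
log₁₀ d = (m − M − A)/5 + 1 = 1.2000
d = 10^1.2000 = 15.85 pc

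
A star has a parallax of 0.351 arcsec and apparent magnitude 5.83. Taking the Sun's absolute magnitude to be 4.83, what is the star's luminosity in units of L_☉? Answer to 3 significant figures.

L/L_☉ ≈ 0.0323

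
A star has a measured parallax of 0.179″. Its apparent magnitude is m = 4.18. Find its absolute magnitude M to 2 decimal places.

d = 1/p = 1/0.179″ = 5.587 pc
5 log₁₀(d/10 pc) = 5 log₁₀(5.587) − 5 = -1.264
M = m − 5 log₁₀(d/10) = 4.18 + 1.264 = 5.444

M ≈ 5.44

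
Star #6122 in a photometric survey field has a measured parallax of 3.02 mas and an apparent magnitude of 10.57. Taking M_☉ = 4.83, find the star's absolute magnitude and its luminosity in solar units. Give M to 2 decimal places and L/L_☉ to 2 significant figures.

M ≈ 2.97; L/L_☉ ≈ 5.5

d = 1/p = 1000/3.02 mas = 331.1 pc
M = m − 5 log₁₀ d + 5 = 10.57 − 5·2.5200 + 5 = 2.970
M − M_☉ = 2.970 − 4.83 = -1.860
L/L_☉ = 10^(−0.4 × -1.860) = 5.546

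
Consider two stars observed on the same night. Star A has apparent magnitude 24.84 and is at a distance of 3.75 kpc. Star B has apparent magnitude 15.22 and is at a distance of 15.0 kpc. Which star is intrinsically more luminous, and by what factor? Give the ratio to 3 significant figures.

Star B is more luminous, by a factor of 113000.

Star A: d = 3.75 kpc = 3750 pc
Star A: M = m − 5 log₁₀ d + 5 = 24.84 − 5·3.5740 + 5 = 11.970
Star B: d = 15.0 kpc = 15000 pc
Star B: M = m − 5 log₁₀ d + 5 = 15.22 − 5·4.1761 + 5 = -0.660
ΔM = M_A − M_B = 11.970 − (-0.660) = 12.630; smaller M is more luminous → Star B.
L ratio = 10^(0.4 |ΔM|) = 10^5.052 = 112800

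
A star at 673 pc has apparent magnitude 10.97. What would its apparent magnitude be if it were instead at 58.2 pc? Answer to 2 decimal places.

m ≈ 5.65

Flux ∝ 1/d², so Δm = 5 log₁₀(d₂/d₁) = 5 log₁₀(58.2/673) = -5.315
m₂ = m₁ + Δm = 10.97 + (-5.315) = 5.655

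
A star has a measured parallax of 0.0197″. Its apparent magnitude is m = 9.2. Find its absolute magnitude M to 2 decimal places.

M ≈ 5.67

d = 1/p = 1/0.0197″ = 50.76 pc
5 log₁₀(d/10 pc) = 5 log₁₀(50.76) − 5 = 3.528
M = m − 5 log₁₀(d/10) = 9.2 − 3.528 = 5.672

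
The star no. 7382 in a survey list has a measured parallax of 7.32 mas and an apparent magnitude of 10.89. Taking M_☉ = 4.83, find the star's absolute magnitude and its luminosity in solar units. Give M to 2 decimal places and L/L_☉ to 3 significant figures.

M ≈ 5.21; L/L_☉ ≈ 0.703

d = 1/p = 1000/7.32 mas = 136.6 pc
M = m − 5 log₁₀ d + 5 = 10.89 − 5·2.1355 + 5 = 5.213
M − M_☉ = 5.213 − 4.83 = 0.383
L/L_☉ = 10^(−0.4 × 0.383) = 0.7030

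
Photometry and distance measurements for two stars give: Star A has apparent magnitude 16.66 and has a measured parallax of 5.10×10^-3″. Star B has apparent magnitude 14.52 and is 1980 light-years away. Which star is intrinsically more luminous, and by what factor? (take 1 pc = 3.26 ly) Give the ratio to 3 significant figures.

Star B is more luminous, by a factor of 68.9.

Star A: d = 1/p = 1/5.10×10^-3″ = 196.1 pc
Star A: M = m − 5 log₁₀ d + 5 = 16.66 − 5·2.2924 + 5 = 10.198
Star B: d = 1980 ly / 3.26 = 607.4 pc
Star B: M = m − 5 log₁₀ d + 5 = 14.52 − 5·2.7834 + 5 = 5.603
ΔM = M_A − M_B = 10.198 − (5.603) = 4.595; smaller M is more luminous → Star B.
L ratio = 10^(0.4 |ΔM|) = 10^1.838 = 68.87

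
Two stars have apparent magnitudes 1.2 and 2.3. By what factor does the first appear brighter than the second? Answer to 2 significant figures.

Δm = 1.2 − (2.3) = -1.1
Flux ratio = 10^(−0.4 Δm) = 10^(−0.4 × -1.1) = 10^0.440 = 2.754

2.8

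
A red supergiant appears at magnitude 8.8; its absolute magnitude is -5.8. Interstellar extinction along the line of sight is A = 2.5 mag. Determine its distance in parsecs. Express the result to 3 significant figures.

m − M = 5 log₁₀(d/10 pc) + A  ⇒  8.8 − (-5.8) − 2.5 = 5 log₁₀(d/10)
12.100 = 5 log₁₀(d/10)
log₁₀ d = (m − M − A)/5 + 1 = 3.4200
d = 10^3.4200 = 2630 pc

d ≈ 2630 pc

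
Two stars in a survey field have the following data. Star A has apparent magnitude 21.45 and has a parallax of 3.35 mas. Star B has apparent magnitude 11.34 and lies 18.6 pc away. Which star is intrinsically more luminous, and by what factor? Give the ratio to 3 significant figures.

Star B is more luminous, by a factor of 43.0.

Star A: p = 3.35 mas = 3.35×10^-3″ → d = 1/p = 298.5 pc
Star A: M = m − 5 log₁₀ d + 5 = 21.45 − 5·2.4750 + 5 = 14.075
Star B: M = m − 5 log₁₀ d + 5 = 11.34 − 5·1.2695 + 5 = 9.992
ΔM = M_A − M_B = 14.075 − (9.992) = 4.083; smaller M is more luminous → Star B.
L ratio = 10^(0.4 |ΔM|) = 10^1.633 = 42.97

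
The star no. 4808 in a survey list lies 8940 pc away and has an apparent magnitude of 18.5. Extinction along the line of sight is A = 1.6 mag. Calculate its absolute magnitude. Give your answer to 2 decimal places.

M ≈ 2.14

5 log₁₀(d/10 pc) = 5 log₁₀(8940) − 5 = 14.757
M = m − 5 log₁₀(d/10) − A = 18.5 − 14.757 − 1.6 = 2.143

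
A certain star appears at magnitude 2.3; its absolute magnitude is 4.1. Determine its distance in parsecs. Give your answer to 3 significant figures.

Distance modulus: m − M = 2.3 − (4.1) = -1.800
m − M = 5 log₁₀ d − 5
log₁₀ d = (m − M)/5 + 1 = 0.6400
d = 10^0.6400 = 4.365 pc

d ≈ 4.37 pc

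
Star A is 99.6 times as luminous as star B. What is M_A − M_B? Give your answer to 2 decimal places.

Pogson: ΔM = −2.5 log₁₀(ratio) = −2.5 log₁₀(99.6) = −2.5 × 1.9983 = -4.996
Star A is brighter, so it has the smaller magnitude: the difference is negative.

M_A − M_B ≈ -5.00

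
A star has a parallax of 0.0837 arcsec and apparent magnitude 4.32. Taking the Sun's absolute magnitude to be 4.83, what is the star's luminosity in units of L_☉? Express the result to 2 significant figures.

L/L_☉ ≈ 2.3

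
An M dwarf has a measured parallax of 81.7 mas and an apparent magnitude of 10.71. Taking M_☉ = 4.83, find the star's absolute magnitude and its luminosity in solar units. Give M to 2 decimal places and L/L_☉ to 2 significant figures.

M ≈ 10.27; L/L_☉ ≈ 6.7×10^-3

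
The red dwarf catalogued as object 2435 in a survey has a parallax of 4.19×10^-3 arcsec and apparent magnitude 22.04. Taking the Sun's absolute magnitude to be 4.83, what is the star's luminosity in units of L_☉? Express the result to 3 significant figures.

L/L_☉ ≈ 7.44×10^-5

d = 1/p = 1/4.19×10^-3″ = 238.7 pc
M = m − 5 log₁₀ d + 5 = 22.04 − 5·2.3778 + 5 = 15.151
M − M_☉ = 15.151 − 4.83 = 10.321
L/L_☉ = 10^(−0.4 × 10.321) = 7.440×10^-5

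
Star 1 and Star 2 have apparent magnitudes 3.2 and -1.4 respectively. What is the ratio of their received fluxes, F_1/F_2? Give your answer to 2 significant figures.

Magnitude difference = 4.6
Flux ratio = 10^(−0.4 Δm) = 10^(−0.4 × 4.6) = 10^-1.840 = 0.01445

F_1/F_2 ≈ 0.014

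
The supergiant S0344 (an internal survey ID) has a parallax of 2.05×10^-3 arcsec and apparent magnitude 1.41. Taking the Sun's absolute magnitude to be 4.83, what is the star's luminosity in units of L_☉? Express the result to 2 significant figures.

d = 1/p = 1/2.05×10^-3″ = 487.8 pc
M = m − 5 log₁₀ d + 5 = 1.41 − 5·2.6882 + 5 = -7.031
M − M_☉ = -7.031 − 4.83 = -11.861
L/L_☉ = 10^(−0.4 × -11.861) = 55530

L/L_☉ ≈ 56000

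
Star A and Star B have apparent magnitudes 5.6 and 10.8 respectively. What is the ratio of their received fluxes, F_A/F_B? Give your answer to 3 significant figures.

Δm = 5.6 − (10.8) = -5.2
Flux ratio = 10^(−0.4 Δm) = 10^(−0.4 × -5.2) = 10^2.080 = 120.2

F_A/F_B ≈ 120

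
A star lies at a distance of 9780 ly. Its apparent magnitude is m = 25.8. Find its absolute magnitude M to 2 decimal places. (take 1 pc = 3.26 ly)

d = 9780 ly / 3.26 = 3000 pc
5 log₁₀(d/10 pc) = 5 log₁₀(3000) − 5 = 12.386
M = m − 5 log₁₀(d/10) = 25.8 − 12.386 = 13.414

M ≈ 13.41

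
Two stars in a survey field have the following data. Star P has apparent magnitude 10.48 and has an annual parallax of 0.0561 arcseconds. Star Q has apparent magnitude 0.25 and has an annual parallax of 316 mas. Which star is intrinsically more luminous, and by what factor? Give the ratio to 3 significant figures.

Star P: d = 1/p = 1/0.0561″ = 17.83 pc
Star P: M = m − 5 log₁₀ d + 5 = 10.48 − 5·1.2510 + 5 = 9.225
Star Q: p = 316 mas = 0.316″ → d = 1/p = 3.165 pc
Star Q: M = m − 5 log₁₀ d + 5 = 0.25 − 5·0.5003 + 5 = 2.748
ΔM = M_P − M_Q = 9.225 − (2.748) = 6.476; smaller M is more luminous → Star Q.
L ratio = 10^(0.4 |ΔM|) = 10^2.591 = 389.5

Star Q is more luminous, by a factor of 390.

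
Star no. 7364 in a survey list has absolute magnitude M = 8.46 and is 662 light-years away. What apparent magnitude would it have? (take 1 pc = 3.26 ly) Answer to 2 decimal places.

d = 662 ly / 3.26 = 203.1 pc
m = M + 5 log₁₀ d − 5 = 8.46 + 5·2.3076 − 5 = 14.998

m ≈ 15.00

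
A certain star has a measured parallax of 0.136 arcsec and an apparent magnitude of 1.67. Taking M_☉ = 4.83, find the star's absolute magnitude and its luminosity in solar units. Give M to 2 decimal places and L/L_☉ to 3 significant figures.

M ≈ 2.34; L/L_☉ ≈ 9.93

d = 1/p = 1/0.136″ = 7.353 pc
M = m − 5 log₁₀ d + 5 = 1.67 − 5·0.8665 + 5 = 2.338
M − M_☉ = 2.338 − 4.83 = -2.492
L/L_☉ = 10^(−0.4 × -2.492) = 9.929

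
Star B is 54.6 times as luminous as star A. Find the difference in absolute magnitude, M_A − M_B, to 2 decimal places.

M_A − M_B ≈ 4.34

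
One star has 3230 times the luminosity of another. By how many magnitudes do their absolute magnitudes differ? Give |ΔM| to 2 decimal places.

|ΔM| ≈ 8.77

Pogson: ΔM = −2.5 log₁₀(ratio) = −2.5 log₁₀(3230) = −2.5 × 3.5092 = -8.773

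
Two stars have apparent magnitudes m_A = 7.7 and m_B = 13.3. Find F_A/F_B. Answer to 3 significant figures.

F_A/F_B ≈ 174

Δm = 7.7 − (13.3) = -5.6
Flux ratio = 10^(−0.4 Δm) = 10^(−0.4 × -5.6) = 10^2.240 = 173.8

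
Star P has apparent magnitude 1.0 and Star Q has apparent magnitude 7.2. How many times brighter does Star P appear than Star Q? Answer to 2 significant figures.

300

Magnitude difference = -6.2
Flux ratio = 10^(−0.4 Δm) = 10^(−0.4 × -6.2) = 10^2.480 = 302.0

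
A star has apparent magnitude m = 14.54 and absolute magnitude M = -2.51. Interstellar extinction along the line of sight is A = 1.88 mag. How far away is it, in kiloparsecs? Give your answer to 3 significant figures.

m − M = 5 log₁₀(d/10 pc) + A  ⇒  14.54 − (-2.51) − 1.88 = 5 log₁₀(d/10)
15.170 = 5 log₁₀(d/10)
log₁₀ d = (m − M − A)/5 + 1 = 4.0340
d = 10^4.0340 = 10810 pc
= 10.81 kpc

d ≈ 10.8 kpc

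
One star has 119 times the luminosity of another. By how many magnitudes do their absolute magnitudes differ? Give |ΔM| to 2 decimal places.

Pogson: ΔM = −2.5 log₁₀(ratio) = −2.5 log₁₀(119) = −2.5 × 2.0755 = -5.189

|ΔM| ≈ 5.19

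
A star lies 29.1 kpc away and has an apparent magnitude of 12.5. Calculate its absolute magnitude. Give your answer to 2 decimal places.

M ≈ -4.82

d = 29.1 kpc = 29100 pc
5 log₁₀(d/10 pc) = 5 log₁₀(29100) − 5 = 17.319
M = m − 5 log₁₀(d/10) = 12.5 − 17.319 = -4.819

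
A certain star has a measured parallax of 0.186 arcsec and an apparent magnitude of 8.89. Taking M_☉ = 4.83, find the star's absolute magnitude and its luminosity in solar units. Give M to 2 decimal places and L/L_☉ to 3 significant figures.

M ≈ 10.24; L/L_☉ ≈ 6.87×10^-3

d = 1/p = 1/0.186″ = 5.376 pc
M = m − 5 log₁₀ d + 5 = 8.89 − 5·0.7305 + 5 = 10.238
M − M_☉ = 10.238 − 4.83 = 5.408
L/L_☉ = 10^(−0.4 × 5.408) = 6.870×10^-3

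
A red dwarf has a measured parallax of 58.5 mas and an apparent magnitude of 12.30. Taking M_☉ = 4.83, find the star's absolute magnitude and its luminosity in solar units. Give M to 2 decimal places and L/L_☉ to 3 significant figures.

d = 1/p = 1000/58.5 mas = 17.09 pc
M = m − 5 log₁₀ d + 5 = 12.30 − 5·1.2328 + 5 = 11.136
M − M_☉ = 11.136 − 4.83 = 6.306
L/L_☉ = 10^(−0.4 × 6.306) = 3.004×10^-3

M ≈ 11.14; L/L_☉ ≈ 3.00×10^-3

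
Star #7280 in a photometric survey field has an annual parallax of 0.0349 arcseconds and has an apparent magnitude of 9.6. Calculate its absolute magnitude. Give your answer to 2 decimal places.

M ≈ 7.31

d = 1/p = 1/0.0349″ = 28.65 pc
5 log₁₀(d/10 pc) = 5 log₁₀(28.65) − 5 = 2.286
M = m − 5 log₁₀(d/10) = 9.6 − 2.286 = 7.314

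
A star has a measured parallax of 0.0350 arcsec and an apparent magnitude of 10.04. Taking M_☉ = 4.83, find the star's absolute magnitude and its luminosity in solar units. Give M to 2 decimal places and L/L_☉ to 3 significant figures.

M ≈ 7.76; L/L_☉ ≈ 0.0673

d = 1/p = 1/0.0350″ = 28.57 pc
M = m − 5 log₁₀ d + 5 = 10.04 − 5·1.4559 + 5 = 7.760
M − M_☉ = 7.760 − 4.83 = 2.930
L/L_☉ = 10^(−0.4 × 2.930) = 0.06728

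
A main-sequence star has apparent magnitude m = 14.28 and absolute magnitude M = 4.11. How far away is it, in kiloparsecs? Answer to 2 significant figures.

d ≈ 1.1 kpc

Distance modulus: m − M = 14.28 − (4.11) = 10.170
m − M = 5 log₁₀ d − 5
log₁₀ d = (m − M)/5 + 1 = 3.0340
d = 10^3.0340 = 1081 pc
= 1.081 kpc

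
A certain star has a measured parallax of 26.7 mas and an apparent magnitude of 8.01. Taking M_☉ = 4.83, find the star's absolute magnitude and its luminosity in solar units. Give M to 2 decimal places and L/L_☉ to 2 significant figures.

d = 1/p = 1000/26.7 mas = 37.45 pc
M = m − 5 log₁₀ d + 5 = 8.01 − 5·1.5735 + 5 = 5.143
M − M_☉ = 5.143 − 4.83 = 0.313
L/L_☉ = 10^(−0.4 × 0.313) = 0.7499

M ≈ 5.14; L/L_☉ ≈ 0.75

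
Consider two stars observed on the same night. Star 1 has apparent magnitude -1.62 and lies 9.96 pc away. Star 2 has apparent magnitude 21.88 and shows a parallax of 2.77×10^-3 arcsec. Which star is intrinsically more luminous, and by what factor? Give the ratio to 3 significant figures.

Star 1 is more luminous, by a factor of 1.91×10^6.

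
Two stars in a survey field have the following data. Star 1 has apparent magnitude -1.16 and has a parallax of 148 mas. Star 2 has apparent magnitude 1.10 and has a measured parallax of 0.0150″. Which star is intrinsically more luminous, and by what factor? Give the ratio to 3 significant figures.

Star 2 is more luminous, by a factor of 12.1.

Star 1: p = 148 mas = 0.148″ → d = 1/p = 6.757 pc
Star 1: M = m − 5 log₁₀ d + 5 = -1.16 − 5·0.8297 + 5 = -0.309
Star 2: d = 1/p = 1/0.0150″ = 66.67 pc
Star 2: M = m − 5 log₁₀ d + 5 = 1.10 − 5·1.8239 + 5 = -3.020
ΔM = M_1 − M_2 = -0.309 − (-3.020) = 2.711; smaller M is more luminous → Star 2.
L ratio = 10^(0.4 |ΔM|) = 10^1.084 = 12.14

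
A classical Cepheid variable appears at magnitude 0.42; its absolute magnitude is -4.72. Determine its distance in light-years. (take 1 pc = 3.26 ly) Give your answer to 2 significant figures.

Distance modulus: m − M = 0.42 − (-4.72) = 5.140
m − M = 5 log₁₀ d − 5
log₁₀ d = (m − M)/5 + 1 = 2.0280
d = 10^2.0280 = 106.7 pc
= 347.7 ly

d ≈ 350 ly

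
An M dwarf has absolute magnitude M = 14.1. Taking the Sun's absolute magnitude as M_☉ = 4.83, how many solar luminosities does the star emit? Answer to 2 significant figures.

M − M_☉ = 14.1 − 4.83 = 9.270
L/L_☉ = 10^(−0.4 (M − M_☉)) = 10^-3.708 = 1.959×10^-4

L/L_☉ ≈ 2.0×10^-4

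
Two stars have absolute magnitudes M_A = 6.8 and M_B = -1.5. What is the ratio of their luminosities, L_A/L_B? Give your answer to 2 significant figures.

L_A/L_B ≈ 4.8×10^-4

ΔM = M_A − M_B = 8.3
L_A/L_B = 10^(−0.4 ΔM) = 10^-3.320 = 4.786×10^-4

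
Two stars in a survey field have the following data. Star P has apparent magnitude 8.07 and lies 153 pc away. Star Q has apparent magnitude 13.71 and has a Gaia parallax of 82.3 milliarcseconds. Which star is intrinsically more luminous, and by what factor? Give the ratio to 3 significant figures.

Star P is more luminous, by a factor of 28600.

Star P: M = m − 5 log₁₀ d + 5 = 8.07 − 5·2.1847 + 5 = 2.147
Star Q: p = 82.3 mas = 0.0823″ → d = 1/p = 12.15 pc
Star Q: M = m − 5 log₁₀ d + 5 = 13.71 − 5·1.0846 + 5 = 13.287
ΔM = M_P − M_Q = 2.147 − (13.287) = -11.140; smaller M is more luminous → Star P.
L ratio = 10^(0.4 |ΔM|) = 10^4.456 = 28590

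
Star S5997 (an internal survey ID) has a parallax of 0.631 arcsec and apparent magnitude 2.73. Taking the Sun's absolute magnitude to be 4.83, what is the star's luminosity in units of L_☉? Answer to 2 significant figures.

L/L_☉ ≈ 0.17

d = 1/p = 1/0.631″ = 1.585 pc
M = m − 5 log₁₀ d + 5 = 2.73 − 5·0.2000 + 5 = 6.730
M − M_☉ = 6.730 − 4.83 = 1.900
L/L_☉ = 10^(−0.4 × 1.900) = 0.1738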